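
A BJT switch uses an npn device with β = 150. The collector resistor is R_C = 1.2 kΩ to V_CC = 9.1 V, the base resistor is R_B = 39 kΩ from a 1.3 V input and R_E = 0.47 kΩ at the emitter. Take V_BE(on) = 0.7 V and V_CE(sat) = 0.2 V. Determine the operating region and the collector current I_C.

active; I_C ≈ 0.82 mA

Assume active. Base-emitter loop: I_B = (V_BB − V_BE)/(R_B + (β+1)R_E) = (1.3 − 0.7)/(39 + 151×0.47) = 0.00546 mA.
I_C = β·I_B = 150×0.00546 = 0.818 mA.
V_CE = V_CC − I_C·R_C − I_E·R_E = 9.1 − 0.818×1.2 − 0.824×0.47 = 7.73 V > V_CE(sat), so the active-region assumption holds.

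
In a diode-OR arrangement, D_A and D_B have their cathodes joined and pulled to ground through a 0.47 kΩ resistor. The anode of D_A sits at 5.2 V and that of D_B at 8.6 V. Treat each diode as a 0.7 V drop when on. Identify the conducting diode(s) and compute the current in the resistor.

Assume both conduct. Then node N would need to be at both 5.2−0.7 = 4.5 V and 8.6−0.7 = 7.9 V, which is impossible.
Assume only D_B conducts: V_N = 8.6 − 0.7 = 7.9 V, so I_R = 7.9/0.47 = 16.8 mA.
Check D_A: its anode-to-cathode voltage is 5.2 − 7.9 = -2.7 V < 0.7 V, so it is off. The assumption is consistent.

Only D_B conducts; I_R ≈ 17 mA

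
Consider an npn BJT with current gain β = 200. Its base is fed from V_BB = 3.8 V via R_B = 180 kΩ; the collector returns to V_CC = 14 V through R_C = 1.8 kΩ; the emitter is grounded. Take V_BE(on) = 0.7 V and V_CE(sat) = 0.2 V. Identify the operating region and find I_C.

Assume active. Base-emitter loop: I_B = (V_BB − V_BE)/R_B = (3.8 − 0.7)/180 = 0.0172 mA.
I_C = β·I_B = 200×0.0172 = 3.44 mA.
V_CE = V_CC − I_C·R_C = 14 − 3.44×1.8 = 7.8 V > V_CE(sat), so the active-region assumption holds.

active; I_C ≈ 3.4 mA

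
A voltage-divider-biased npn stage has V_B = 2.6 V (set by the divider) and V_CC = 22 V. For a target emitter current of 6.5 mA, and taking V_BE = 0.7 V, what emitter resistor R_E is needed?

V_E = V_B − V_BE = 2.6 − 0.7 = 1.9 V.
R_E = V_E / I_E = 1.9 / 6.5 = 0.292 kΩ.

R_E ≈ 0.29 kΩ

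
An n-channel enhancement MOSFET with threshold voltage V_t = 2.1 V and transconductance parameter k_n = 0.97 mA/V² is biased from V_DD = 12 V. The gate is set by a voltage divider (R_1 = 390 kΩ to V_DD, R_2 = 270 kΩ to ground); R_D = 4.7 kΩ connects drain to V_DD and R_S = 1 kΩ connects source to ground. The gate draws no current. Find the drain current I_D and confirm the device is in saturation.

V_G = V_DD·R_2/(R_1+R_2) = 12×270/660 = 4.91 V.
Assume saturation: I_D = (k_n/2)(V_GS − V_t)² with V_GS = V_G − I_D·R_S = 4.91 − 1·I_D.
Substituting gives 0.485·I_D² − 3.72·I_D + 3.83 = 0, with roots I_D = 1.22 or 6.46 mA.
The root I_D = 6.46 mA gives V_GS = -1.55 V ≤ V_t, so take I_D = 1.22 mA.
Then V_GS = 3.69 V and V_DS = V_DD − I_D(R_D+R_S) = 12 − 1.22×5.7 = 5.04 V.
Saturation requires V_DS ≥ V_GS − V_t = 1.59 V; 5.04 ≥ 1.59 ✓.

I_D ≈ 1.2 mA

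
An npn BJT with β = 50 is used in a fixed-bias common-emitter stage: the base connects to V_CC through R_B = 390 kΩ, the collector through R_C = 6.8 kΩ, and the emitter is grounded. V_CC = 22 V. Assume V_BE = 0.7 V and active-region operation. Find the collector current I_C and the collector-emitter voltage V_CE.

I_C ≈ 2.7 mA, V_CE ≈ 3.4 V

Base loop: V_CC = I_B·R_B + V_BE, so I_B = (22 − 0.7)/390 kΩ = 0.0546 mA.
In the active region I_C = β·I_B = 50 × 0.0546 = 2.73 mA.
Collector loop: V_CE = V_CC − I_C·R_C = 22 − 2.73×6.8 = 3.43 V.
Since V_CE = 3.43 V > V_CE(sat) ≈ 0.2 V, the transistor is in the active region as assumed.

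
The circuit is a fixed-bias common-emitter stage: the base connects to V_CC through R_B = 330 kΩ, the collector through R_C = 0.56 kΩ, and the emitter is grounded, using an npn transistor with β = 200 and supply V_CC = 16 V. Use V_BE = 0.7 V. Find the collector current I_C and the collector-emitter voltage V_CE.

I_C ≈ 9.3 mA, V_CE ≈ 11 V

Base loop: V_CC = I_B·R_B + V_BE, so I_B = (16 − 0.7)/330 kΩ = 0.0464 mA.
In the active region I_C = β·I_B = 200 × 0.0464 = 9.27 mA.
Collector loop: V_CE = V_CC − I_C·R_C = 16 − 9.27×0.56 = 10.8 V.
Since V_CE = 10.8 V > V_CE(sat) ≈ 0.2 V, the transistor is in the active region as assumed.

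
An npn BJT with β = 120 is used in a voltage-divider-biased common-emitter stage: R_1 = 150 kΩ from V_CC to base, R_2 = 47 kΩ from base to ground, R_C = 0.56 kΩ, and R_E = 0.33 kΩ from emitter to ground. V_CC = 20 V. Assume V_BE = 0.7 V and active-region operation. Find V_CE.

Thevenize the base divider: V_Th = V_CC·R_2/(R_1+R_2) = 20×47/197 = 4.77 V, R_Th = R_1‖R_2 = 35.8 kΩ.
Base-emitter loop: V_Th = I_B·R_Th + V_BE + (β+1)I_B·R_E, so I_B = (4.77 − 0.7) / (35.8 + 121×0.33) = 0.0538 mA.
I_C = β·I_B = 120×0.0538 = 6.45 mA, and I_E = (β+1)I_B = 6.51 mA.
V_CE = V_CC − I_C·R_C − I_E·R_E = 20 − 6.45×0.56 − 6.51×0.33 = 14.2 V.
V_CE = 14.2 V > 0.2 V confirms active-region operation.

V_CE ≈ 14 V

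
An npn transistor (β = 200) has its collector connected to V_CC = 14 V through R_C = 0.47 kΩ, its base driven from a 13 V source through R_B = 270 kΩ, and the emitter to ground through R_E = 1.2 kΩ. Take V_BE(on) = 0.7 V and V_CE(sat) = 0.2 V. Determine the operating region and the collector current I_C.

active; I_C ≈ 4.8 mA

Assume active. Base-emitter loop: I_B = (V_BB − V_BE)/(R_B + (β+1)R_E) = (13 − 0.7)/(270 + 201×1.2) = 0.0241 mA.
I_C = β·I_B = 200×0.0241 = 4.81 mA.
V_CE = V_CC − I_C·R_C − I_E·R_E = 14 − 4.81×0.47 − 4.84×1.2 = 5.93 V > V_CE(sat), so the active-region assumption holds.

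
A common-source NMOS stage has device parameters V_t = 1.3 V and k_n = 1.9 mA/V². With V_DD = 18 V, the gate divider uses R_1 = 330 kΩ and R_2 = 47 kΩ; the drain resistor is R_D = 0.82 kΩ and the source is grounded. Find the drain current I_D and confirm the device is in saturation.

I_D ≈ 0.85 mA

V_G = V_DD·R_2/(R_1+R_2) = 18×47/377 = 2.24 V. With the source grounded, V_GS = V_G = 2.24 V.
Assume saturation: I_D = (k_n/2)(V_GS − V_t)² = (1.9/2)×(2.24 − 1.3)² = 0.95×0.944² = 0.847 mA.
V_DS = V_DD − I_D·R_D = 18 − 0.847×0.82 = 17.3 V.
Saturation requires V_DS ≥ V_GS − V_t = 0.944 V; 17.3 ≥ 0.944 ✓.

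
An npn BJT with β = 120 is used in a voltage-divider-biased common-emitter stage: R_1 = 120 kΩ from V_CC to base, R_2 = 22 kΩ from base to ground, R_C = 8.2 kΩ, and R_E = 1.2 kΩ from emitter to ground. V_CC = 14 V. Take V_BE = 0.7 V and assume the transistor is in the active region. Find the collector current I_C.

I_C ≈ 1.1 mA

Thevenize the base divider: V_Th = V_CC·R_2/(R_1+R_2) = 14×22/142 = 2.17 V, R_Th = R_1‖R_2 = 18.6 kΩ.
Base-emitter loop: V_Th = I_B·R_Th + V_BE + (β+1)I_B·R_E, so I_B = (2.17 − 0.7) / (18.6 + 121×1.2) = 0.00897 mA.
I_C = β·I_B = 120×0.00897 = 1.08 mA, and I_E = (β+1)I_B = 1.09 mA.
V_CE = V_CC − I_C·R_C − I_E·R_E = 14 − 1.08×8.2 − 1.09×1.2 = 3.87 V.
V_CE = 3.87 V > 0.2 V confirms active-region operation.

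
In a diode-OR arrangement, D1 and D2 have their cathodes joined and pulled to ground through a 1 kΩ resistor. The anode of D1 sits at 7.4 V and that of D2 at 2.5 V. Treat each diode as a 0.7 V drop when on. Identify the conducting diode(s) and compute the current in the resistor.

Only D1 conducts; I_R ≈ 6.7 mA

Assume both conduct. Then node N would need to be at both 7.4−0.7 = 6.7 V and 2.5−0.7 = 1.8 V, which is impossible.
Assume only D1 conducts: V_N = 7.4 − 0.7 = 6.7 V, so I_R = 6.7/1 = 6.7 mA.
Check D2: its anode-to-cathode voltage is 2.5 − 6.7 = -4.2 V < 0.7 V, so it is off. The assumption is consistent.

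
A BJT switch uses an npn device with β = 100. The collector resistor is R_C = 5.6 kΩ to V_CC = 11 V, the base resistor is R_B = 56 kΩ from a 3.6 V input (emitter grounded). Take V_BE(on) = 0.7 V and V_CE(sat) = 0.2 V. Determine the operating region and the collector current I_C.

saturation; I_C ≈ 1.9 mA

Assume active: I_B = (3.6 − 0.7)/56 = 0.0518 mA, giving I_C = β·I_B = 5.18 mA.
But then V_CE = 11 − 5.18×5.6 = -18 V < V_CE(sat) = 0.2 V — impossible in the active region.
So the transistor is saturated. With V_CE = 0.2 V, I_C = (V_CC − 0.2)/R_C = 10.8/5.6 = 1.93 mA.
Check: β·I_B = 5.18 mA > I_C = 1.93 mA, confirming saturation.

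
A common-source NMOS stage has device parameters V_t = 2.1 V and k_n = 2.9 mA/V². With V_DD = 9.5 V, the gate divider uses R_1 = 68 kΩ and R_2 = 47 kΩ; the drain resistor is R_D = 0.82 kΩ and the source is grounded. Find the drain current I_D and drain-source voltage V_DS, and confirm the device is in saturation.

I_D ≈ 4.6 mA, V_DS ≈ 5.7 V

V_G = V_DD·R_2/(R_1+R_2) = 9.5×47/115 = 3.88 V. With the source grounded, V_GS = V_G = 3.88 V.
Assume saturation: I_D = (k_n/2)(V_GS − V_t)² = (2.9/2)×(3.88 − 2.1)² = 1.45×1.78² = 4.61 mA.
V_DS = V_DD − I_D·R_D = 9.5 − 4.61×0.82 = 5.72 V.
Saturation requires V_DS ≥ V_GS − V_t = 1.78 V; 5.72 ≥ 1.78 ✓.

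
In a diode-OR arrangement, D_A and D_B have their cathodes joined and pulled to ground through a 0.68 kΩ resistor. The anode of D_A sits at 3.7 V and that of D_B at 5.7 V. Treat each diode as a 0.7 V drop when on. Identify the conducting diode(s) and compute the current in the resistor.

Assume both conduct. Then node N would need to be at both 3.7−0.7 = 3 V and 5.7−0.7 = 5 V, which is impossible.
Assume only D_B conducts: V_N = 5.7 − 0.7 = 5 V, so I_R = 5/0.68 = 7.35 mA.
Check D_A: its anode-to-cathode voltage is 3.7 − 5 = -1.3 V < 0.7 V, so it is off. The assumption is consistent.

Only D_B conducts; I_R ≈ 7.4 mA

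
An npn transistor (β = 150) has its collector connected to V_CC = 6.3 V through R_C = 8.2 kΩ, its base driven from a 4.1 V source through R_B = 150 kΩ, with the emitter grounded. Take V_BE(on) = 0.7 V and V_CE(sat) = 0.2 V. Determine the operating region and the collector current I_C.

Assume active: I_B = (4.1 − 0.7)/150 = 0.0227 mA, giving I_C = β·I_B = 3.4 mA.
But then V_CE = 6.3 − 3.4×8.2 = -21.6 V < V_CE(sat) = 0.2 V — impossible in the active region.
So the transistor is saturated. With V_CE = 0.2 V, I_C = (V_CC − 0.2)/R_C = 6.1/8.2 = 0.744 mA.
Check: β·I_B = 3.4 mA > I_C = 0.744 mA, confirming saturation.

saturation; I_C ≈ 0.74 mA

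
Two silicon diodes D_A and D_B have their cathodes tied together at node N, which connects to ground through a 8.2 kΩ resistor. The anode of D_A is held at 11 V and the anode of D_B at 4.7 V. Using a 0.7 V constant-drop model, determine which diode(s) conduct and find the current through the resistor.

Only D_A conducts; I_R ≈ 1.3 mA

Assume both conduct. Then node N would need to be at both 11−0.7 = 10.3 V and 4.7−0.7 = 4 V, which is impossible.
Assume only D_A conducts: V_N = 11 − 0.7 = 10.3 V, so I_R = 10.3/8.2 = 1.26 mA.
Check D_B: its anode-to-cathode voltage is 4.7 − 10.3 = -5.6 V < 0.7 V, so it is off. The assumption is consistent.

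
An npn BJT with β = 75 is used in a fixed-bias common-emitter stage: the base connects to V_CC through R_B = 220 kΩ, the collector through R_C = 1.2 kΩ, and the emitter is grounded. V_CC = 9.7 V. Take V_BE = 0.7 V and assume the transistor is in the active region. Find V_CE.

V_CE ≈ 6 V

Base loop: V_CC = I_B·R_B + V_BE, so I_B = (9.7 − 0.7)/220 kΩ = 0.0409 mA.
In the active region I_C = β·I_B = 75 × 0.0409 = 3.07 mA.
Collector loop: V_CE = V_CC − I_C·R_C = 9.7 − 3.07×1.2 = 6.02 V.
Since V_CE = 6.02 V > V_CE(sat) ≈ 0.2 V, the transistor is in the active region as assumed.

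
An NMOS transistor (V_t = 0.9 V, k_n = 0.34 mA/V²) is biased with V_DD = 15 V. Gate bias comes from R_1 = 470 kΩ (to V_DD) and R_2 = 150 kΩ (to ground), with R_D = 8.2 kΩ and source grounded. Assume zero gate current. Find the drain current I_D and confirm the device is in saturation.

I_D ≈ 1.3 mA

V_G = V_DD·R_2/(R_1+R_2) = 15×150/620 = 3.63 V. With the source grounded, V_GS = V_G = 3.63 V.
Assume saturation: I_D = (k_n/2)(V_GS − V_t)² = (0.34/2)×(3.63 − 0.9)² = 0.17×2.73² = 1.27 mA.
V_DS = V_DD − I_D·R_D = 15 − 1.27×8.2 = 4.62 V.
Saturation requires V_DS ≥ V_GS − V_t = 2.73 V; 4.62 ≥ 2.73 ✓.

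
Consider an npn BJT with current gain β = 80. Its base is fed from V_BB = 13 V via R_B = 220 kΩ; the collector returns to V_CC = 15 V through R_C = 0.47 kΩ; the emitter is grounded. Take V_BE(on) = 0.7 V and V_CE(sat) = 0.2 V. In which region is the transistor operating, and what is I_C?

Assume active. Base-emitter loop: I_B = (V_BB − V_BE)/R_B = (13 − 0.7)/220 = 0.0559 mA.
I_C = β·I_B = 80×0.0559 = 4.47 mA.
V_CE = V_CC − I_C·R_C = 15 − 4.47×0.47 = 12.9 V > V_CE(sat), so the active-region assumption holds.

active; I_C ≈ 4.5 mA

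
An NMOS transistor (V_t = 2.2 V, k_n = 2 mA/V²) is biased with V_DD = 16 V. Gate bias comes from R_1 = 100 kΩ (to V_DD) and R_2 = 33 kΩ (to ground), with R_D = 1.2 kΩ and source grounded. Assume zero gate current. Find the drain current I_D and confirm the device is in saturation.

V_G = V_DD·R_2/(R_1+R_2) = 16×33/133 = 3.97 V. With the source grounded, V_GS = V_G = 3.97 V.
Assume saturation: I_D = (k_n/2)(V_GS − V_t)² = (2/2)×(3.97 − 2.2)² = 1×1.77² = 3.13 mA.
V_DS = V_DD − I_D·R_D = 16 − 3.13×1.2 = 12.2 V.
Saturation requires V_DS ≥ V_GS − V_t = 1.77 V; 12.2 ≥ 1.77 ✓.

I_D ≈ 3.1 mA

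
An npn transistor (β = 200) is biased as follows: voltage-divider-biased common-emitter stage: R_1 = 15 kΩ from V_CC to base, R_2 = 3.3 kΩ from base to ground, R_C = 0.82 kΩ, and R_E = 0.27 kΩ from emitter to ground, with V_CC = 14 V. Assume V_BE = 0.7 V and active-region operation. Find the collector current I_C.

I_C ≈ 6.4 mA

Thevenize the base divider: V_Th = V_CC·R_2/(R_1+R_2) = 14×3.3/18.3 = 2.52 V, R_Th = R_1‖R_2 = 2.7 kΩ.
Base-emitter loop: V_Th = I_B·R_Th + V_BE + (β+1)I_B·R_E, so I_B = (2.52 − 0.7) / (2.7 + 201×0.27) = 0.032 mA.
I_C = β·I_B = 200×0.032 = 6.4 mA, and I_E = (β+1)I_B = 6.44 mA.
V_CE = V_CC − I_C·R_C − I_E·R_E = 14 − 6.4×0.82 − 6.44×0.27 = 7.01 V.
V_CE = 7.01 V > 0.2 V confirms active-region operation.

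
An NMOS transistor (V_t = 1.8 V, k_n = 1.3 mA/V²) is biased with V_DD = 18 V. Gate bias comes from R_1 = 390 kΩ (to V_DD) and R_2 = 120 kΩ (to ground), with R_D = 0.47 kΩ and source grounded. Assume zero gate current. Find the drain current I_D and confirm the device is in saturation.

V_G = V_DD·R_2/(R_1+R_2) = 18×120/510 = 4.24 V. With the source grounded, V_GS = V_G = 4.24 V.
Assume saturation: I_D = (k_n/2)(V_GS − V_t)² = (1.3/2)×(4.24 − 1.8)² = 0.65×2.44² = 3.85 mA.
V_DS = V_DD − I_D·R_D = 18 − 3.85×0.47 = 16.2 V.
Saturation requires V_DS ≥ V_GS − V_t = 2.44 V; 16.2 ≥ 2.44 ✓.

I_D ≈ 3.9 mA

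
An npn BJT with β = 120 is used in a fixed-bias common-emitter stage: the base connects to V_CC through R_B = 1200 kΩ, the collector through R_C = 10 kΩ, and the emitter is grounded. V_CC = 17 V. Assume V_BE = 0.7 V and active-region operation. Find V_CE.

V_CE ≈ 0.7 V

Base loop: V_CC = I_B·R_B + V_BE, so I_B = (17 − 0.7)/1200 kΩ = 0.0136 mA.
In the active region I_C = β·I_B = 120 × 0.0136 = 1.63 mA.
Collector loop: V_CE = V_CC − I_C·R_C = 17 − 1.63×10 = 0.7 V.
Since V_CE = 0.7 V > V_CE(sat) ≈ 0.2 V, the transistor is in the active region as assumed.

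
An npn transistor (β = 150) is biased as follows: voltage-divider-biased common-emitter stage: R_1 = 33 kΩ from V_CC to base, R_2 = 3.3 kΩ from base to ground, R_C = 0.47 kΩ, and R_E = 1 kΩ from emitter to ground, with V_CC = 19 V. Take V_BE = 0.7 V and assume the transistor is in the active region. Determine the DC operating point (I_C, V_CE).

I_C ≈ 1 mA, V_CE ≈ 18 V

Thevenize the base divider: V_Th = V_CC·R_2/(R_1+R_2) = 19×3.3/36.3 = 1.73 V, R_Th = R_1‖R_2 = 3 kΩ.
Base-emitter loop: V_Th = I_B·R_Th + V_BE + (β+1)I_B·R_E, so I_B = (1.73 − 0.7) / (3 + 151×1) = 0.00667 mA.
I_C = β·I_B = 150×0.00667 = 1 mA, and I_E = (β+1)I_B = 1.01 mA.
V_CE = V_CC − I_C·R_C − I_E·R_E = 19 − 1×0.47 − 1.01×1 = 17.5 V.
V_CE = 17.5 V > 0.2 V confirms active-region operation.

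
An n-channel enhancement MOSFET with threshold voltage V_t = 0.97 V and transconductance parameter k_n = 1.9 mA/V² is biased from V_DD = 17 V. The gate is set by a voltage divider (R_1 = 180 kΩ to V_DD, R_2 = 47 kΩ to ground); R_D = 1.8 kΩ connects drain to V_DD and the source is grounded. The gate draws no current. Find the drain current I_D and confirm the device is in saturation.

I_D ≈ 6.2 mA

V_G = V_DD·R_2/(R_1+R_2) = 17×47/227 = 3.52 V. With the source grounded, V_GS = V_G = 3.52 V.
Assume saturation: I_D = (k_n/2)(V_GS − V_t)² = (1.9/2)×(3.52 − 0.97)² = 0.95×2.55² = 6.18 mA.
V_DS = V_DD − I_D·R_D = 17 − 6.18×1.8 = 5.88 V.
Saturation requires V_DS ≥ V_GS − V_t = 2.55 V; 5.88 ≥ 2.55 ✓.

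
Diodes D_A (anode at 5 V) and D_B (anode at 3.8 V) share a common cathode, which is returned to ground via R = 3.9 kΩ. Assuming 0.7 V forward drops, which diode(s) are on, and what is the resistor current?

Assume both conduct. Then node N would need to be at both 5−0.7 = 4.3 V and 3.8−0.7 = 3.1 V, which is impossible.
Assume only D_A conducts: V_N = 5 − 0.7 = 4.3 V, so I_R = 4.3/3.9 = 1.1 mA.
Check D_B: its anode-to-cathode voltage is 3.8 − 4.3 = -0.5 V < 0.7 V, so it is off. The assumption is consistent.

Only D_A conducts; I_R ≈ 1.1 mA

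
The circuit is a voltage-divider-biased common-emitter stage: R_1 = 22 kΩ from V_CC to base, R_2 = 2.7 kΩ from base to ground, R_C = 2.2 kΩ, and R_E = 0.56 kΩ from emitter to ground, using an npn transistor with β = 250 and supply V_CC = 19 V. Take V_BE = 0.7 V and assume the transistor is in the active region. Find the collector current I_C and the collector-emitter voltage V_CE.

I_C ≈ 2.4 mA, V_CE ≈ 12 V

Thevenize the base divider: V_Th = V_CC·R_2/(R_1+R_2) = 19×2.7/24.7 = 2.08 V, R_Th = R_1‖R_2 = 2.4 kΩ.
Base-emitter loop: V_Th = I_B·R_Th + V_BE + (β+1)I_B·R_E, so I_B = (2.08 − 0.7) / (2.4 + 251×0.56) = 0.00963 mA.
I_C = β·I_B = 250×0.00963 = 2.41 mA, and I_E = (β+1)I_B = 2.42 mA.
V_CE = V_CC − I_C·R_C − I_E·R_E = 19 − 2.41×2.2 − 2.42×0.56 = 12.3 V.
V_CE = 12.3 V > 0.2 V confirms active-region operation.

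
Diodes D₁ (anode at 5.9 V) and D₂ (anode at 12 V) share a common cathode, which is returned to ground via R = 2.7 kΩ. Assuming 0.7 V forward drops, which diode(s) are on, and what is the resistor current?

Assume both conduct. Then node N would need to be at both 5.9−0.7 = 5.2 V and 12−0.7 = 11.3 V, which is impossible.
Assume only D₂ conducts: V_N = 12 − 0.7 = 11.3 V, so I_R = 11.3/2.7 = 4.19 mA.
Check D₁: its anode-to-cathode voltage is 5.9 − 11.3 = -5.4 V < 0.7 V, so it is off. The assumption is consistent.

Only D₂ conducts; I_R ≈ 4.2 mA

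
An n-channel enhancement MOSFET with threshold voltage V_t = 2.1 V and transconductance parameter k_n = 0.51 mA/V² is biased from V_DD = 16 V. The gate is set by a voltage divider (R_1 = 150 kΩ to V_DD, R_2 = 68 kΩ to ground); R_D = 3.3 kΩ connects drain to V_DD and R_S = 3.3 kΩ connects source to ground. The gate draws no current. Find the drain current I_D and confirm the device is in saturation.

V_G = V_DD·R_2/(R_1+R_2) = 16×68/218 = 4.99 V.
Assume saturation: I_D = (k_n/2)(V_GS − V_t)² with V_GS = V_G − I_D·R_S = 4.99 − 3.3·I_D.
Substituting gives 2.78·I_D² − 5.87·I_D + 2.13 = 0, with roots I_D = 0.466 or 1.65 mA.
The root I_D = 1.65 mA gives V_GS = -0.441 V ≤ V_t, so take I_D = 0.466 mA.
Then V_GS = 3.45 V and V_DS = V_DD − I_D(R_D+R_S) = 16 − 0.466×6.6 = 12.9 V.
Saturation requires V_DS ≥ V_GS − V_t = 1.35 V; 12.9 ≥ 1.35 ✓.

I_D ≈ 0.47 mA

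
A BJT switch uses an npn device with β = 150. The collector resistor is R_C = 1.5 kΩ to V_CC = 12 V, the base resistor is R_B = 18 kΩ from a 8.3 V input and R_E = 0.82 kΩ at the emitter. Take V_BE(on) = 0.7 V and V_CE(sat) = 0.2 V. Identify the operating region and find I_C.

saturation; I_C ≈ 5 mA

Assume active: I_B = (8.3 − 0.7)/(18 + 151×0.82) = 0.0536 mA, I_C = β·I_B = 8.04 mA.
Then V_CE = 12 − 8.04×1.5 − 8.09×0.82 = -6.69 V < 0.2 V — the active assumption fails.
Re-solve with V_CE = 0.2 V. KCL at the emitter: V_E/R_E = (V_BB−0.7−V_E)/R_B + (V_CC−0.2−V_E)/R_C, giving V_E = 4.27 V.
I_C = (V_CC − 0.2 − V_E)/R_C = (11.8 − 4.27)/1.5 = 5.02 mA.
Check: I_B = (7.6 − 4.27)/18 = 0.185 mA, and β·I_B = 27.8 mA > I_C, confirming saturation.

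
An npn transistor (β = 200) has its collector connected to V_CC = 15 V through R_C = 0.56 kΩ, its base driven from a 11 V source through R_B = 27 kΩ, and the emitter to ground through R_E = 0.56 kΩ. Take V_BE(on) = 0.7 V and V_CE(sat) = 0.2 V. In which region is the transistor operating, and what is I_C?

saturation; I_C ≈ 13 mA

Assume active: I_B = (11 − 0.7)/(27 + 201×0.56) = 0.0738 mA, I_C = β·I_B = 14.8 mA.
Then V_CE = 15 − 14.8×0.56 − 14.8×0.56 = -1.57 V < 0.2 V — the active assumption fails.
Re-solve with V_CE = 0.2 V. KCL at the emitter: V_E/R_E = (V_BB−0.7−V_E)/R_B + (V_CC−0.2−V_E)/R_C, giving V_E = 7.43 V.
I_C = (V_CC − 0.2 − V_E)/R_C = (14.8 − 7.43)/0.56 = 13.2 mA.
Check: I_B = (10.3 − 7.43)/27 = 0.106 mA, and β·I_B = 21.3 mA > I_C, confirming saturation.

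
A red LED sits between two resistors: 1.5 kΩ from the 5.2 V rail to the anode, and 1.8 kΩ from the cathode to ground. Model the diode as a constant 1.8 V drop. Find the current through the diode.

The two resistors are in series with the diode, so KVL gives 5.2 = I·1.5 + 1.8 + I·1.8.
I = (5.2 − 1.8) / (1.5 + 1.8) kΩ = 3.4 / 3.3 = 1.03 mA.

I ≈ 1 mA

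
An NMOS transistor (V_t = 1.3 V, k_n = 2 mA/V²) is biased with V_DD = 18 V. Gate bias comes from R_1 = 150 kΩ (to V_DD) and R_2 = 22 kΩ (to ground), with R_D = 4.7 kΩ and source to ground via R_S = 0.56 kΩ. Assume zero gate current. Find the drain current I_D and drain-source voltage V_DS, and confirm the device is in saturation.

V_G = V_DD·R_2/(R_1+R_2) = 18×22/172 = 2.3 V.
Assume saturation: I_D = (k_n/2)(V_GS − V_t)² with V_GS = V_G − I_D·R_S = 2.3 − 0.56·I_D.
Substituting gives 0.314·I_D² − 2.12·I_D + 1 = 0, with roots I_D = 0.512 or 6.26 mA.
The root I_D = 6.26 mA gives V_GS = -1.2 V ≤ V_t, so take I_D = 0.512 mA.
Then V_GS = 2.02 V and V_DS = V_DD − I_D(R_D+R_S) = 18 − 0.512×5.26 = 15.3 V.
Saturation requires V_DS ≥ V_GS − V_t = 0.716 V; 15.3 ≥ 0.716 ✓.

I_D ≈ 0.51 mA, V_DS ≈ 15 V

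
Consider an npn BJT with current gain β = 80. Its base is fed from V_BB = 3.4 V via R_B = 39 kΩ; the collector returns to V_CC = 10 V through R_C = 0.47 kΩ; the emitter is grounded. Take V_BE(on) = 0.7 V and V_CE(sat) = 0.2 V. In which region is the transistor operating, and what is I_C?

active; I_C ≈ 5.5 mA

Assume active. Base-emitter loop: I_B = (V_BB − V_BE)/R_B = (3.4 − 0.7)/39 = 0.0692 mA.
I_C = β·I_B = 80×0.0692 = 5.54 mA.
V_CE = V_CC − I_C·R_C = 10 − 5.54×0.47 = 7.4 V > V_CE(sat), so the active-region assumption holds.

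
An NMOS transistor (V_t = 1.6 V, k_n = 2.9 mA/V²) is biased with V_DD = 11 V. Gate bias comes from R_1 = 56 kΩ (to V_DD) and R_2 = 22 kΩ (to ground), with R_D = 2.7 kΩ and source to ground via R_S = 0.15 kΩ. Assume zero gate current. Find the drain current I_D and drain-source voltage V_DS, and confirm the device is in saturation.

I_D ≈ 2.1 mA, V_DS ≈ 5.1 V

V_G = V_DD·R_2/(R_1+R_2) = 11×22/78 = 3.1 V.
Assume saturation: I_D = (k_n/2)(V_GS − V_t)² with V_GS = V_G − I_D·R_S = 3.1 − 0.15·I_D.
Substituting gives 0.0326·I_D² − 1.65·I_D + 3.27 = 0, with roots I_D = 2.06 or 48.6 mA.
The root I_D = 48.6 mA gives V_GS = -4.19 V ≤ V_t, so take I_D = 2.06 mA.
Then V_GS = 2.79 V and V_DS = V_DD − I_D(R_D+R_S) = 11 − 2.06×2.85 = 5.12 V.
Saturation requires V_DS ≥ V_GS − V_t = 1.19 V; 5.12 ≥ 1.19 ✓.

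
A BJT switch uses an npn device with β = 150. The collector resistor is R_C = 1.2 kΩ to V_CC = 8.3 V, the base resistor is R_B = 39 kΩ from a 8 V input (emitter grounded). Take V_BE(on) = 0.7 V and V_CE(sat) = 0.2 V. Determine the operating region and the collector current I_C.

Assume active: I_B = (8 − 0.7)/39 = 0.187 mA, giving I_C = β·I_B = 28.1 mA.
But then V_CE = 8.3 − 28.1×1.2 = -25.4 V < V_CE(sat) = 0.2 V — impossible in the active region.
So the transistor is saturated. With V_CE = 0.2 V, I_C = (V_CC − 0.2)/R_C = 8.1/1.2 = 6.75 mA.
Check: β·I_B = 28.1 mA > I_C = 6.75 mA, confirming saturation.

saturation; I_C ≈ 6.8 mA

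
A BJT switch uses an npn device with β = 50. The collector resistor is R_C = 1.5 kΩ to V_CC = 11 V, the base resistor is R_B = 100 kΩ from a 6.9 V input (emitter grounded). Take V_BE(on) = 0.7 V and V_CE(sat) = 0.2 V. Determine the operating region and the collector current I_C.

active; I_C ≈ 3.1 mA

Assume active. Base-emitter loop: I_B = (V_BB − V_BE)/R_B = (6.9 − 0.7)/100 = 0.062 mA.
I_C = β·I_B = 50×0.062 = 3.1 mA.
V_CE = V_CC − I_C·R_C = 11 − 3.1×1.5 = 6.35 V > V_CE(sat), so the active-region assumption holds.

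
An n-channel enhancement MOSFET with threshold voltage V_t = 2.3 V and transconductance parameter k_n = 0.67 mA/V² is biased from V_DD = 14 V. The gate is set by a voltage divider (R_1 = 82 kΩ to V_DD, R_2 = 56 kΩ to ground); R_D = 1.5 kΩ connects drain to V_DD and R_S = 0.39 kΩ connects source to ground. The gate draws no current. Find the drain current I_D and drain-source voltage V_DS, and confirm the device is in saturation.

V_G = V_DD·R_2/(R_1+R_2) = 14×56/138 = 5.68 V.
Assume saturation: I_D = (k_n/2)(V_GS − V_t)² with V_GS = V_G − I_D·R_S = 5.68 − 0.39·I_D.
Substituting gives 0.051·I_D² − 1.88·I_D + 3.83 = 0, with roots I_D = 2.16 or 34.8 mA.
The root I_D = 34.8 mA gives V_GS = -7.89 V ≤ V_t, so take I_D = 2.16 mA.
Then V_GS = 4.84 V and V_DS = V_DD − I_D(R_D+R_S) = 14 − 2.16×1.89 = 9.92 V.
Saturation requires V_DS ≥ V_GS − V_t = 2.54 V; 9.92 ≥ 2.54 ✓.

I_D ≈ 2.2 mA, V_DS ≈ 9.9 V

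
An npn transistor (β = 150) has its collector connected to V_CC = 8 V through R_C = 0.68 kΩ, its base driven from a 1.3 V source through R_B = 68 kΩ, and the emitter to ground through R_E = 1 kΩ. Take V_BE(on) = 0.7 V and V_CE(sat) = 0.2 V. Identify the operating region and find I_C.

Assume active. Base-emitter loop: I_B = (V_BB − V_BE)/(R_B + (β+1)R_E) = (1.3 − 0.7)/(68 + 151×1) = 0.00274 mA.
I_C = β·I_B = 150×0.00274 = 0.411 mA.
V_CE = V_CC − I_C·R_C − I_E·R_E = 8 − 0.411×0.68 − 0.414×1 = 7.31 V > V_CE(sat), so the active-region assumption holds.

active; I_C ≈ 0.41 mA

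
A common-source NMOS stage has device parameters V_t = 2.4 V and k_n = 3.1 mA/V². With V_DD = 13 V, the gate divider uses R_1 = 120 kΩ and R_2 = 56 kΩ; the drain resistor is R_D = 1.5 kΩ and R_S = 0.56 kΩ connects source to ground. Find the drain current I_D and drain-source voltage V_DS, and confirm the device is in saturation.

I_D ≈ 1.4 mA, V_DS ≈ 10 V

V_G = V_DD·R_2/(R_1+R_2) = 13×56/176 = 4.14 V.
Assume saturation: I_D = (k_n/2)(V_GS − V_t)² with V_GS = V_G − I_D·R_S = 4.14 − 0.56·I_D.
Substituting gives 0.486·I_D² − 4.01·I_D + 4.67 = 0, with roots I_D = 1.4 or 6.86 mA.
The root I_D = 6.86 mA gives V_GS = 0.297 V ≤ V_t, so take I_D = 1.4 mA.
Then V_GS = 3.35 V and V_DS = V_DD − I_D(R_D+R_S) = 13 − 1.4×2.06 = 10.1 V.
Saturation requires V_DS ≥ V_GS − V_t = 0.951 V; 10.1 ≥ 0.951 ✓.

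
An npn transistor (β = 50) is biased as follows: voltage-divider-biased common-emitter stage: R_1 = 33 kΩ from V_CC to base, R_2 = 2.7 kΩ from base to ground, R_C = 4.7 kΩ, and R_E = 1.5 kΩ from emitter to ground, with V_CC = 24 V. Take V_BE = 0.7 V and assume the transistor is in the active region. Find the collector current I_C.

I_C ≈ 0.71 mA

Thevenize the base divider: V_Th = V_CC·R_2/(R_1+R_2) = 24×2.7/35.7 = 1.82 V, R_Th = R_1‖R_2 = 2.5 kΩ.
Base-emitter loop: V_Th = I_B·R_Th + V_BE + (β+1)I_B·R_E, so I_B = (1.82 − 0.7) / (2.5 + 51×1.5) = 0.0141 mA.
I_C = β·I_B = 50×0.0141 = 0.706 mA, and I_E = (β+1)I_B = 0.72 mA.
V_CE = V_CC − I_C·R_C − I_E·R_E = 24 − 0.706×4.7 − 0.72×1.5 = 19.6 V.
V_CE = 19.6 V > 0.2 V confirms active-region operation.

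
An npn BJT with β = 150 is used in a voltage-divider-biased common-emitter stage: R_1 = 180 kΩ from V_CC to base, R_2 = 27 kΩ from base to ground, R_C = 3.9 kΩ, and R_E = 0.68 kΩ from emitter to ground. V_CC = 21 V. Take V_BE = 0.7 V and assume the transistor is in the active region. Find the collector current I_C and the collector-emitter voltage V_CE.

I_C ≈ 2.4 mA, V_CE ≈ 9.9 V

Thevenize the base divider: V_Th = V_CC·R_2/(R_1+R_2) = 21×27/207 = 2.74 V, R_Th = R_1‖R_2 = 23.5 kΩ.
Base-emitter loop: V_Th = I_B·R_Th + V_BE + (β+1)I_B·R_E, so I_B = (2.74 − 0.7) / (23.5 + 151×0.68) = 0.0162 mA.
I_C = β·I_B = 150×0.0162 = 2.42 mA, and I_E = (β+1)I_B = 2.44 mA.
V_CE = V_CC − I_C·R_C − I_E·R_E = 21 − 2.42×3.9 − 2.44×0.68 = 9.88 V.
V_CE = 9.88 V > 0.2 V confirms active-region operation.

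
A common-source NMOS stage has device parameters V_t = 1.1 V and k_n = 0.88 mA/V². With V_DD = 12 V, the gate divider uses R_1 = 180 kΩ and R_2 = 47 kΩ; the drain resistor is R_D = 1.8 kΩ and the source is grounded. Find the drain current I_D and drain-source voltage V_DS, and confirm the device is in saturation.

I_D ≈ 0.84 mA, V_DS ≈ 10 V

V_G = V_DD·R_2/(R_1+R_2) = 12×47/227 = 2.48 V. With the source grounded, V_GS = V_G = 2.48 V.
Assume saturation: I_D = (k_n/2)(V_GS − V_t)² = (0.88/2)×(2.48 − 1.1)² = 0.44×1.38² = 0.844 mA.
V_DS = V_DD − I_D·R_D = 12 − 0.844×1.8 = 10.5 V.
Saturation requires V_DS ≥ V_GS − V_t = 1.38 V; 10.5 ≥ 1.38 ✓.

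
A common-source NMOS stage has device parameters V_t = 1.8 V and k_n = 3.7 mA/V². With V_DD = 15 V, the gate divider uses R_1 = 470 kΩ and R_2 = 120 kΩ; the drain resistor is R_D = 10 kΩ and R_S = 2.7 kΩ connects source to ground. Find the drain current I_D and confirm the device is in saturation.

I_D ≈ 0.31 mA

V_G = V_DD·R_2/(R_1+R_2) = 15×120/590 = 3.05 V.
Assume saturation: I_D = (k_n/2)(V_GS − V_t)² with V_GS = V_G − I_D·R_S = 3.05 − 2.7·I_D.
Substituting gives 13.5·I_D² − 13.5·I_D + 2.89 = 0, with roots I_D = 0.311 or 0.689 mA.
The root I_D = 0.689 mA gives V_GS = 1.19 V ≤ V_t, so take I_D = 0.311 mA.
Then V_GS = 2.21 V and V_DS = V_DD − I_D(R_D+R_S) = 15 − 0.311×12.7 = 11 V.
Saturation requires V_DS ≥ V_GS − V_t = 0.41 V; 11 ≥ 0.41 ✓.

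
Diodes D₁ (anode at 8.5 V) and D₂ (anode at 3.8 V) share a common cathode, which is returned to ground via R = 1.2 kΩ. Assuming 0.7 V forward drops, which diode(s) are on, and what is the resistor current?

Only D₁ conducts; I_R ≈ 6.5 mA

Assume both conduct. Then node N would need to be at both 8.5−0.7 = 7.8 V and 3.8−0.7 = 3.1 V, which is impossible.
Assume only D₁ conducts: V_N = 8.5 − 0.7 = 7.8 V, so I_R = 7.8/1.2 = 6.5 mA.
Check D₂: its anode-to-cathode voltage is 3.8 − 7.8 = -4 V < 0.7 V, so it is off. The assumption is consistent.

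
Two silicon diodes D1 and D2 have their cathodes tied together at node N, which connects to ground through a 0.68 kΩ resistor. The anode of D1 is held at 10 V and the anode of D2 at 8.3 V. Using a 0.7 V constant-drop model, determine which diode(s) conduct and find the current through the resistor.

Assume both conduct. Then node N would need to be at both 10−0.7 = 9.3 V and 8.3−0.7 = 7.6 V, which is impossible.
Assume only D1 conducts: V_N = 10 − 0.7 = 9.3 V, so I_R = 9.3/0.68 = 13.7 mA.
Check D2: its anode-to-cathode voltage is 8.3 − 9.3 = -1 V < 0.7 V, so it is off. The assumption is consistent.

Only D1 conducts; I_R ≈ 14 mA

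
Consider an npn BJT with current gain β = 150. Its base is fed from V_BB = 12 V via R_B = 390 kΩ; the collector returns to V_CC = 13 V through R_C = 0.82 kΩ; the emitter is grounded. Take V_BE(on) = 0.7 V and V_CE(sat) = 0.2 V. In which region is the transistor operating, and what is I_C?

Assume active. Base-emitter loop: I_B = (V_BB − V_BE)/R_B = (12 − 0.7)/390 = 0.029 mA.
I_C = β·I_B = 150×0.029 = 4.35 mA.
V_CE = V_CC − I_C·R_C = 13 − 4.35×0.82 = 9.44 V > V_CE(sat), so the active-region assumption holds.

active; I_C ≈ 4.3 mA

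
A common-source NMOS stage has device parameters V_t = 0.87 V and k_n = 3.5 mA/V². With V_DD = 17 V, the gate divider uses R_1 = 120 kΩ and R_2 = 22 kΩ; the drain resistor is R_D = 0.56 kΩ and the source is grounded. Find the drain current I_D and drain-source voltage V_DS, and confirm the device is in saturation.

V_G = V_DD·R_2/(R_1+R_2) = 17×22/142 = 2.63 V. With the source grounded, V_GS = V_G = 2.63 V.
Assume saturation: I_D = (k_n/2)(V_GS − V_t)² = (3.5/2)×(2.63 − 0.87)² = 1.75×1.76² = 5.44 mA.
V_DS = V_DD − I_D·R_D = 17 − 5.44×0.56 = 14 V.
Saturation requires V_DS ≥ V_GS − V_t = 1.76 V; 14 ≥ 1.76 ✓.

I_D ≈ 5.4 mA, V_DS ≈ 14 V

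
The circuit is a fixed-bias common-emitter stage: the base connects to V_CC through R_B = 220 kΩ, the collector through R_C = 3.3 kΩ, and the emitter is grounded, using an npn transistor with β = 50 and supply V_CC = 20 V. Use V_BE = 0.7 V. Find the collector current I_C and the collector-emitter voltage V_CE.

I_C ≈ 4.4 mA, V_CE ≈ 5.5 V

Base loop: V_CC = I_B·R_B + V_BE, so I_B = (20 − 0.7)/220 kΩ = 0.0877 mA.
In the active region I_C = β·I_B = 50 × 0.0877 = 4.39 mA.
Collector loop: V_CE = V_CC − I_C·R_C = 20 − 4.39×3.3 = 5.53 V.
Since V_CE = 5.53 V > V_CE(sat) ≈ 0.2 V, the transistor is in the active region as assumed.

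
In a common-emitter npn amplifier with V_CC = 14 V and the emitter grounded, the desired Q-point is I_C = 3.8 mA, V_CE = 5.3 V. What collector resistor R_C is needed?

R_C ≈ 2.3 kΩ

Collector loop: V_CC = I_C·R_C + V_CE.
R_C = (V_CC − V_CE)/I_C = (14 − 5.3)/3.8 = 2.29 kΩ.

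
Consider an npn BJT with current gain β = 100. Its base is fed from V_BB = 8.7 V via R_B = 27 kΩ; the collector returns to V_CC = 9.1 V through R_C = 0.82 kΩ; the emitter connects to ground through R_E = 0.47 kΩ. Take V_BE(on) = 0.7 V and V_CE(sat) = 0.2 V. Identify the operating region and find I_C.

saturation; I_C ≈ 6.8 mA

Assume active: I_B = (8.7 − 0.7)/(27 + 101×0.47) = 0.107 mA, I_C = β·I_B = 10.7 mA.
Then V_CE = 9.1 − 10.7×0.82 − 10.9×0.47 = -4.81 V < 0.2 V — the active assumption fails.
Re-solve with V_CE = 0.2 V. KCL at the emitter: V_E/R_E = (V_BB−0.7−V_E)/R_B + (V_CC−0.2−V_E)/R_C, giving V_E = 3.29 V.
I_C = (V_CC − 0.2 − V_E)/R_C = (8.9 − 3.29)/0.82 = 6.84 mA.
Check: I_B = (8 − 3.29)/27 = 0.174 mA, and β·I_B = 17.4 mA > I_C, confirming saturation.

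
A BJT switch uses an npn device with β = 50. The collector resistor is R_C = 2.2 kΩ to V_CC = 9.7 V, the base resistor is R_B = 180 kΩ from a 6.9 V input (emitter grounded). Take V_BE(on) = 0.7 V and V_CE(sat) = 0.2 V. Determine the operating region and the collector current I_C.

active; I_C ≈ 1.7 mA

Assume active. Base-emitter loop: I_B = (V_BB − V_BE)/R_B = (6.9 − 0.7)/180 = 0.0344 mA.
I_C = β·I_B = 50×0.0344 = 1.72 mA.
V_CE = V_CC − I_C·R_C = 9.7 − 1.72×2.2 = 5.91 V > V_CE(sat), so the active-region assumption holds.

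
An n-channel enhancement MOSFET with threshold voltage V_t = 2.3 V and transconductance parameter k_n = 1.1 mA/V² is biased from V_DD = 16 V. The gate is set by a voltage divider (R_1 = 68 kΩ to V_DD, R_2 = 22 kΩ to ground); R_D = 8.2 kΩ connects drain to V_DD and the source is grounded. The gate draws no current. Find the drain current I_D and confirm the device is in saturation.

V_G = V_DD·R_2/(R_1+R_2) = 16×22/90 = 3.91 V. With the source grounded, V_GS = V_G = 3.91 V.
Assume saturation: I_D = (k_n/2)(V_GS − V_t)² = (1.1/2)×(3.91 − 2.3)² = 0.55×1.61² = 1.43 mA.
V_DS = V_DD − I_D·R_D = 16 − 1.43×8.2 = 4.29 V.
Saturation requires V_DS ≥ V_GS − V_t = 1.61 V; 4.29 ≥ 1.61 ✓.

I_D ≈ 1.4 mA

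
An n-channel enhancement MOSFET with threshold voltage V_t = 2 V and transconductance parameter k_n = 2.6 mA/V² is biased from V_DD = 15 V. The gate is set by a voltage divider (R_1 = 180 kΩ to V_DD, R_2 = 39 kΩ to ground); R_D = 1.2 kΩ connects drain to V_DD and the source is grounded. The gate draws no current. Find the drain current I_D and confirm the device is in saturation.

I_D ≈ 0.59 mA

V_G = V_DD·R_2/(R_1+R_2) = 15×39/219 = 2.67 V. With the source grounded, V_GS = V_G = 2.67 V.
Assume saturation: I_D = (k_n/2)(V_GS − V_t)² = (2.6/2)×(2.67 − 2)² = 1.3×0.671² = 0.586 mA.
V_DS = V_DD − I_D·R_D = 15 − 0.586×1.2 = 14.3 V.
Saturation requires V_DS ≥ V_GS − V_t = 0.671 V; 14.3 ≥ 0.671 ✓.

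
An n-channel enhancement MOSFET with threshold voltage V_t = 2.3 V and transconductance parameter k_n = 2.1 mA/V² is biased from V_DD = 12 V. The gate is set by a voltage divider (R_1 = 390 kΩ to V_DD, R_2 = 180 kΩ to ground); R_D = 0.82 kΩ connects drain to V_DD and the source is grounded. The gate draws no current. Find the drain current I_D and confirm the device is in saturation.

V_G = V_DD·R_2/(R_1+R_2) = 12×180/570 = 3.79 V. With the source grounded, V_GS = V_G = 3.79 V.
Assume saturation: I_D = (k_n/2)(V_GS − V_t)² = (2.1/2)×(3.79 − 2.3)² = 1.05×1.49² = 2.33 mA.
V_DS = V_DD − I_D·R_D = 12 − 2.33×0.82 = 10.1 V.
Saturation requires V_DS ≥ V_GS − V_t = 1.49 V; 10.1 ≥ 1.49 ✓.

I_D ≈ 2.3 mA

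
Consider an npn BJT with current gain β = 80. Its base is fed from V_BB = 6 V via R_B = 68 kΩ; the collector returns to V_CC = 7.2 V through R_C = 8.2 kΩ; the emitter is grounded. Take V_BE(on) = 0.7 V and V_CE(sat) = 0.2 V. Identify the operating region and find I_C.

saturation; I_C ≈ 0.85 mA

Assume active: I_B = (6 − 0.7)/68 = 0.0779 mA, giving I_C = β·I_B = 6.24 mA.
But then V_CE = 7.2 − 6.24×8.2 = -43.9 V < V_CE(sat) = 0.2 V — impossible in the active region.
So the transistor is saturated. With V_CE = 0.2 V, I_C = (V_CC − 0.2)/R_C = 7/8.2 = 0.854 mA.
Check: β·I_B = 6.24 mA > I_C = 0.854 mA, confirming saturation.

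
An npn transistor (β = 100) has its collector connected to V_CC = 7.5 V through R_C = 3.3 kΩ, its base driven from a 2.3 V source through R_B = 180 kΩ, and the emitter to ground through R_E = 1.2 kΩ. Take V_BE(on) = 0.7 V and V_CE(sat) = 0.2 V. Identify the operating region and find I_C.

active; I_C ≈ 0.53 mA

Assume active. Base-emitter loop: I_B = (V_BB − V_BE)/(R_B + (β+1)R_E) = (2.3 − 0.7)/(180 + 101×1.2) = 0.00531 mA.
I_C = β·I_B = 100×0.00531 = 0.531 mA.
V_CE = V_CC − I_C·R_C − I_E·R_E = 7.5 − 0.531×3.3 − 0.537×1.2 = 5.1 V > V_CE(sat), so the active-region assumption holds.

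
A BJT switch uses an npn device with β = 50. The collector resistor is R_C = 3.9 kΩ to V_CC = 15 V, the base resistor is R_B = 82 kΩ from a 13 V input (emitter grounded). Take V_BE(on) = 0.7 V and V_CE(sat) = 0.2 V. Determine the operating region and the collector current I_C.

Assume active: I_B = (13 − 0.7)/82 = 0.15 mA, giving I_C = β·I_B = 7.5 mA.
But then V_CE = 15 − 7.5×3.9 = -14.3 V < V_CE(sat) = 0.2 V — impossible in the active region.
So the transistor is saturated. With V_CE = 0.2 V, I_C = (V_CC − 0.2)/R_C = 14.8/3.9 = 3.79 mA.
Check: β·I_B = 7.5 mA > I_C = 3.79 mA, confirming saturation.

saturation; I_C ≈ 3.8 mA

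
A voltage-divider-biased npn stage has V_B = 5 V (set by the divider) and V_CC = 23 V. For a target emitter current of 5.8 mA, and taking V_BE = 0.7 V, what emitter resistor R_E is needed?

R_E ≈ 0.74 kΩ

V_E = V_B − V_BE = 5 − 0.7 = 4.3 V.
R_E = V_E / I_E = 4.3 / 5.8 = 0.741 kΩ.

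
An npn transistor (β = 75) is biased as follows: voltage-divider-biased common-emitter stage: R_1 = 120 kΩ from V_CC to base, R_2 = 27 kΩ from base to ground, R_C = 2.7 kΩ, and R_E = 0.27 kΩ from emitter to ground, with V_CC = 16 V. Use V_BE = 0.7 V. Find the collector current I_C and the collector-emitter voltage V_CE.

Thevenize the base divider: V_Th = V_CC·R_2/(R_1+R_2) = 16×27/147 = 2.94 V, R_Th = R_1‖R_2 = 22 kΩ.
Base-emitter loop: V_Th = I_B·R_Th + V_BE + (β+1)I_B·R_E, so I_B = (2.94 − 0.7) / (22 + 76×0.27) = 0.0526 mA.
I_C = β·I_B = 75×0.0526 = 3.95 mA, and I_E = (β+1)I_B = 4 mA.
V_CE = V_CC − I_C·R_C − I_E·R_E = 16 − 3.95×2.7 − 4×0.27 = 4.27 V.
V_CE = 4.27 V > 0.2 V confirms active-region operation.

I_C ≈ 3.9 mA, V_CE ≈ 4.3 V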